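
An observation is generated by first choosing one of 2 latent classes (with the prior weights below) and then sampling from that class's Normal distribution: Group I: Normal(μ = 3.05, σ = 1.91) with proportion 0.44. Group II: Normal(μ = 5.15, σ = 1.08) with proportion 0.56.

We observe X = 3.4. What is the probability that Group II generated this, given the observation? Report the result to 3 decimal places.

P(component k | x) = P(Z=k)·f_k(x) / marginal(x), where marginal(x) = Σ_j P(Z=j)·f_j(x).
Normal densities:
  L_I = (1/(1.91·√(2π)))·exp(−(3.4−3.05)²/(2·1.91²)) = 0.208870·exp(-0.01679) = 0.205393
  L_II = (1/(1.08·√(2π)))·exp(−(3.4−5.15)²/(2·1.08²)) = 0.369391·exp(-1.31280) = 0.0993904
Unnormalised posteriors:
  P(Z=I)·L_I = 0.44 × 0.205393 = 0.0903728
  P(Z=II)·L_II = 0.56 × 0.0993904 = 0.0556586
Normaliser: 0.0903728 + 0.0556586 = 0.146031
P(Group II | the observation) = 0.0556586 / 0.146031 ≈ 0.381

0.381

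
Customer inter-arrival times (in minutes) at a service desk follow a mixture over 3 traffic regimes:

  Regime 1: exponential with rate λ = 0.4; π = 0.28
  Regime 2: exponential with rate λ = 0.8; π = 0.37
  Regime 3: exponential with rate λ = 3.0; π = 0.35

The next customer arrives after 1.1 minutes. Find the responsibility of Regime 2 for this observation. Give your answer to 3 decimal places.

The responsibility of component k is π_k f_k(x) divided by Σ_j π_j f_j(x).
Component likelihoods at x = 1.1 minutes:
  f_1 = 0.257615
  f_2 = 0.331826
  f_3 = 0.11065
Weight by the priors:
  π_1·f_1 = 0.28 × 0.257615 = 0.0721321
  π_2·f_2 = 0.37 × 0.331826 = 0.122776
  π_3·f_3 = 0.35 × 0.11065 = 0.0387273
Normaliser: 0.0721321 + 0.122776 + 0.0387273 = 0.233635
P(Regime 2 | 1.1 minutes) ≈ 0.526

0.526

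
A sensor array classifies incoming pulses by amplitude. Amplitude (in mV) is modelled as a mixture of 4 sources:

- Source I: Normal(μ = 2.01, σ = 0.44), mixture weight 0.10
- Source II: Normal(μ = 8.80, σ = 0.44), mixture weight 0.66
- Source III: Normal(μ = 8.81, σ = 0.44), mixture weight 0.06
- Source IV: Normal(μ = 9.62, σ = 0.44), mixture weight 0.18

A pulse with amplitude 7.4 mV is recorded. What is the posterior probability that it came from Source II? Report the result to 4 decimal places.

Posterior ∝ prior × likelihood, so P(k | x) ∝ π_k f_k(x); normalise over all components.
Component likelihoods at x = 7.4 mV:
  f_I = 2.35396e-33
  f_II = 0.00574204
  f_III = 0.00534008
  f_IV = 2.68921e-06
Weight by the priors:
  π_I·f_I = 0.10 × 2.35396e-33 = 2.35396e-34
  π_II·f_II = 0.66 × 0.00574204 = 0.00378974
  π_III·f_III = 0.06 × 0.00534008 = 0.000320405
  π_IV·f_IV = 0.18 × 2.68921e-06 = 4.84057e-07
Sum: 2.35396e-34 + 0.00378974 + 0.000320405 + 4.84057e-07 = 0.00411063
Responsibility of Source II: 0.00378974 / 0.00411063 ≈ 0.9219

0.9219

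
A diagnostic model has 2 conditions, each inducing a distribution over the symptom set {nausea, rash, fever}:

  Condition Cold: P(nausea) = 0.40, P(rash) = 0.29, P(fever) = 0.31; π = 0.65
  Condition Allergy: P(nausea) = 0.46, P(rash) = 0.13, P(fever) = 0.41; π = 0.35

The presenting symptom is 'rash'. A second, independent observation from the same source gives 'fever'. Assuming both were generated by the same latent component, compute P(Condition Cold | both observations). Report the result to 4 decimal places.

0.7580

The responsibility of component k is P(Z=k) f_k(x) divided by Σ_j P(Z=j) f_j(x).
Since both observations come from the same component, the likelihood for component k is f_k(x₁)·f_k(x₂).
  p_Cold = [0.29] × [0.31] = 0.0899
  p_Allergy = [0.13] × [0.41] = 0.0533
Weight by the priors:
  P(Z=Cold)·p_Cold = 0.65 × 0.0899 = 0.058435
  P(Z=Allergy)·p_Allergy = 0.35 × 0.0533 = 0.018655
Normaliser: 0.058435 + 0.018655 = 0.07709
P(Condition Cold | data) = 0.058435 / 0.07709 ≈ 0.7580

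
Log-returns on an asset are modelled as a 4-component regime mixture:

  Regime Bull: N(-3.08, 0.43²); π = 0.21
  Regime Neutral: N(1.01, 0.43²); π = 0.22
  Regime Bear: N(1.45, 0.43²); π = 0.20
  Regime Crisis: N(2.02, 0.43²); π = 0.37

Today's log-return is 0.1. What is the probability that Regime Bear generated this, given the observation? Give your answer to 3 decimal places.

0.058

By Bayes' theorem, P(k | x) = π_k f_k(x) / Σ_j π_j f_j(x).
Evaluate each component's likelihood at the observed value:
  p_Bull = 1.23425e-12
  p_Neutral = 0.0988366
  p_Bear = 0.00671569
  p_Crisis = 4.3463e-05
Unnormalised posteriors:
  π_Bull·p_Bull = 0.21 × 1.23425e-12 = 2.59192e-13
  π_Neutral·p_Neutral = 0.22 × 0.0988366 = 0.0217441
  π_Bear·p_Bear = 0.20 × 0.00671569 = 0.00134314
  π_Crisis·p_Crisis = 0.37 × 4.3463e-05 = 1.60813e-05
Denominator: 2.59192e-13 + 0.0217441 + 0.00134314 + 1.60813e-05 = 0.0231033
Responsibility of Regime Bear: 0.00134314 / 0.0231033 ≈ 0.058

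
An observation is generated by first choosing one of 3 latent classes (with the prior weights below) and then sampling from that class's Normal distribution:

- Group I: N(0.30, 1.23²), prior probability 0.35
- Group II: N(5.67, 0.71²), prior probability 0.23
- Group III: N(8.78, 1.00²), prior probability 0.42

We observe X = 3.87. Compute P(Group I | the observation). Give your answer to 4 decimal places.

0.2445

The responsibility of component k is π_k f_k(x) divided by Σ_j π_j f_j(x).
Evaluate each component's likelihood at the observed value:
  p_I = 0.00480533
  p_II = 0.0225934
  p_III = 2.32222e-06
Prior × likelihood for each component:
  π_I·p_I = 0.35 × 0.00480533 = 0.00168187
  π_II·p_II = 0.23 × 0.0225934 = 0.00519649
  π_III·p_III = 0.42 × 2.32222e-06 = 9.75331e-07
Evidence: 0.00168187 + 0.00519649 + 9.75331e-07 = 0.00687933
Responsibility of Group I: 0.00168187 / 0.00687933 ≈ 0.2445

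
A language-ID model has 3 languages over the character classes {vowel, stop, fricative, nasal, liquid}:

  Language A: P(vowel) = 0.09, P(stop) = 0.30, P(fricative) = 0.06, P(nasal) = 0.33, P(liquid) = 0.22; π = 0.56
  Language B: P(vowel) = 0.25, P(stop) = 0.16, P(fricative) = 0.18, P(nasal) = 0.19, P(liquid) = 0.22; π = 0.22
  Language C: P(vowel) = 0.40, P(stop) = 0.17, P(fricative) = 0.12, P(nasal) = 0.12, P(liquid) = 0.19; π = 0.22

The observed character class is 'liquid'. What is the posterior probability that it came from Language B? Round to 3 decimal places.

Posterior ∝ prior × likelihood, so P(k | x) ∝ w_k f_k(x); normalise over all components.
Component likelihoods at x = 'liquid':
  p_A = P(liquid | comp) = 0.22
  p_B = P(liquid | comp) = 0.22
  p_C = P(liquid | comp) = 0.19
Weight by the priors:
  w_A·p_A = 0.56 × 0.22 = 0.1232
  w_B·p_B = 0.22 × 0.22 = 0.0484
  w_C·p_C = 0.22 × 0.19 = 0.0418
Evidence: 0.1232 + 0.0484 + 0.0418 = 0.2134
Responsibility of Language B: 0.0484 / 0.2134 ≈ 0.227

0.227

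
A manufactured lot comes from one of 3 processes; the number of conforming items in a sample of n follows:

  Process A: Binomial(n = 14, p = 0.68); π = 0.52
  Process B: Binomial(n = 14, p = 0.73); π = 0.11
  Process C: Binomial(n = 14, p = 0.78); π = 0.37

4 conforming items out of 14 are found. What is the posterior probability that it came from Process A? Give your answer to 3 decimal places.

Apply Bayes' rule: the posterior for each component is proportional to its prior times its likelihood at x.
Component likelihoods at x = 4 conforming items out of 14:
  f_A = C(14,4)·0.68^4·0.32^10 = 1001·0.213814·1.1259e-05 = 0.00240974
  f_B = C(14,4)·0.73^4·0.27^10 = 1001·0.283982·2.05891e-06 = 0.000585279
  f_C = C(14,4)·0.78^4·0.22^10 = 1001·0.370151·2.65599e-07 = 9.841e-05
Weight by the priors:
  w_A·f_A = 0.52 × 0.00240974 = 0.00125306
  w_B·f_B = 0.11 × 0.000585279 = 6.43807e-05
  w_C·f_C = 0.37 × 9.841e-05 = 3.64117e-05
Sum: 0.00125306 + 6.43807e-05 + 3.64117e-05 = 0.00135386
P(Process A | 4 conforming items out of 14) = 0.00125306 / 0.00135386 ≈ 0.926

0.926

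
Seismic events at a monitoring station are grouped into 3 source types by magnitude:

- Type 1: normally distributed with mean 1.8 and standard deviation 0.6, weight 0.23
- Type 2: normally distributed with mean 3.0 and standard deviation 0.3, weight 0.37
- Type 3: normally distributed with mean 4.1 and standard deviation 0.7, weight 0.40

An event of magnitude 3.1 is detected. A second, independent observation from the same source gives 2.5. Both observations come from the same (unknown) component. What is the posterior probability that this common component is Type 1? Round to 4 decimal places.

Posterior ∝ prior × likelihood, so P(k | x) ∝ P(Z=k) f_k(x); normalise over all components.
Since both observations come from the same component, the likelihood for component k is f_k(x₁)·f_k(x₂).
  L_1 = [0.0635877] × [0.336664] = 0.0214077
  L_2 = [1.25794] × [0.33159] = 0.417122
  L_3 = [0.205426] × [0.0418147] = 0.0085898
Weight by the priors:
  P(Z=1)·L_1 = 0.23 × 0.0214077 = 0.00492378
  P(Z=2)·L_2 = 0.37 × 0.417122 = 0.154335
  P(Z=3)·L_3 = 0.40 × 0.0085898 = 0.00343592
Normaliser: 0.00492378 + 0.154335 + 0.00343592 = 0.162695
P(Type 1 | data) ≈ 0.0303

0.0303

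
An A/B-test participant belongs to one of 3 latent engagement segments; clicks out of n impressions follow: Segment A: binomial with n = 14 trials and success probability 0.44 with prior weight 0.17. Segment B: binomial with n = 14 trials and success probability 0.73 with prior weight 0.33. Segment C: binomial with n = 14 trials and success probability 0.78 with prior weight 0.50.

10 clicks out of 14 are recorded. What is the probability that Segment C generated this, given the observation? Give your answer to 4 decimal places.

Apply Bayes' rule: the posterior for each component is proportional to its prior times its likelihood at x.
Binomial probabilities:
  L_A = C(14,10)·0.44^10·0.56^4 = 1001·0.000271974·0.098345 = 0.026774
  L_B = C(14,10)·0.73^10·0.27^4 = 1001·0.0429763·0.00531441 = 0.228622
  L_C = C(14,10)·0.78^10·0.22^4 = 1001·0.0833578·0.00234256 = 0.195466
Unnormalised posteriors:
  w_A·L_A = 0.17 × 0.026774 = 0.00455158
  w_B·L_B = 0.33 × 0.228622 = 0.0754452
  w_C·L_C = 0.50 × 0.195466 = 0.0977329
Marginal: 0.00455158 + 0.0754452 + 0.0977329 = 0.17773
P(Segment C | 10 clicks out of 14) = 0.0977329 / 0.17773 ≈ 0.5499

0.5499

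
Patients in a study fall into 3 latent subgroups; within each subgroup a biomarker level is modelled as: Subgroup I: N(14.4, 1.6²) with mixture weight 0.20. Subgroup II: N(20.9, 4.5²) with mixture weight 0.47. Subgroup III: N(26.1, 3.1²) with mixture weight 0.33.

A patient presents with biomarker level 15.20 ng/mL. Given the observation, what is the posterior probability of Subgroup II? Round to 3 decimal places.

Apply Bayes' rule: the posterior for each component is proportional to its prior times its likelihood at x.
Component likelihoods at x = 15.20 ng/mL:
  p_I = 0.220041
  p_II = 0.0397463
  p_III = 0.000266024
Weight by the priors:
  P(Z=I)·p_I = 0.20 × 0.220041 = 0.0440082
  P(Z=II)·p_II = 0.47 × 0.0397463 = 0.0186808
  P(Z=III)·p_III = 0.33 × 0.000266024 = 8.77881e-05
Normaliser: 0.0440082 + 0.0186808 + 8.77881e-05 = 0.0627767
P(Subgroup II | 15.20 ng/mL) = 0.0186808 / 0.0627767 ≈ 0.298

0.298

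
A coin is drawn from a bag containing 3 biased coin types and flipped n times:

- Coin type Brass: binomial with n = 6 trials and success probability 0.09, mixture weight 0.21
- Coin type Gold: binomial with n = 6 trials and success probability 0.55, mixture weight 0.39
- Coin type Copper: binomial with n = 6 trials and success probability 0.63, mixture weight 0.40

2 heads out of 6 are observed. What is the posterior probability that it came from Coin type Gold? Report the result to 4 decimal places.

0.5387

Posterior ∝ prior × likelihood, so P(k | x) ∝ P(Z=k) f_k(x); normalise over all components.
Evaluate each component's likelihood at the observed value:
  p_Brass = 0.0833186
  p_Gold = 0.186066
  p_Copper = 0.111578
Prior × likelihood for each component:
  P(Z=Brass)·p_Brass = 0.21 × 0.0833186 = 0.0174969
  P(Z=Gold)·p_Gold = 0.39 × 0.186066 = 0.0725657
  P(Z=Copper)·p_Copper = 0.40 × 0.111578 = 0.0446313
Normaliser: 0.0174969 + 0.0725657 + 0.0446313 = 0.134694
P(Coin type Gold | the observation) = 0.0725657 / 0.134694 ≈ 0.5387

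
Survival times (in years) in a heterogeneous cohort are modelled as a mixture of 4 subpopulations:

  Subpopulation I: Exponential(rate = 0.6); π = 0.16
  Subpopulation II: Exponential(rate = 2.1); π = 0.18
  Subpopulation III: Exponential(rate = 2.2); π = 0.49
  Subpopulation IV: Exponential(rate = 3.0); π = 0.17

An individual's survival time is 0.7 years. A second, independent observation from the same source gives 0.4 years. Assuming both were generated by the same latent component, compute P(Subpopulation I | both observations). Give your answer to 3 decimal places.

Apply Bayes' rule: the posterior for each component is proportional to its prior times its likelihood at x.
Since both observations come from the same component, the likelihood for component k is f_k(x₁)·f_k(x₂).
  f_I = [0.394228] × [0.471977] = 0.186066
  f_II = [0.482844] × [0.906592] = 0.437742
  f_III = [0.471638] × [0.912522] = 0.430381
  f_IV = [0.367369] × [0.903583] = 0.331949
Prior × likelihood for each component:
  w_I·f_I = 0.16 × 0.186066 = 0.0297706
  w_II·f_II = 0.18 × 0.437742 = 0.0787936
  w_III·f_III = 0.49 × 0.430381 = 0.210887
  w_IV·f_IV = 0.17 × 0.331949 = 0.0564312
Sum: 0.0297706 + 0.0787936 + 0.210887 + 0.0564312 = 0.375882
So the posterior for Subpopulation I is 0.0297706 / 0.375882 ≈ 0.079.

0.079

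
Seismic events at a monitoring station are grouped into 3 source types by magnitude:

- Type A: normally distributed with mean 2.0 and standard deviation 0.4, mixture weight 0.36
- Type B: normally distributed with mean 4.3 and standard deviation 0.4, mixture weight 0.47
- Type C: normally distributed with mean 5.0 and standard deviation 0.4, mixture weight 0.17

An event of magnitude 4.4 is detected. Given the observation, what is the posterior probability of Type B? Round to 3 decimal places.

By Bayes' theorem, P(k | x) = w_k f_k(x) / Σ_j w_j f_j(x).
Evaluate each component's likelihood at the observed value:
  L_A = 1.51897e-08
  L_B = 0.96667
  L_C = 0.323794
Weight by the priors:
  w_A·L_A = 0.36 × 1.51897e-08 = 5.46829e-09
  w_B·L_B = 0.47 × 0.96667 = 0.454335
  w_C·L_C = 0.17 × 0.323794 = 0.055045
Normaliser: 5.46829e-09 + 0.454335 + 0.055045 = 0.50938
P(Type B | data) = 0.454335 / 0.50938 ≈ 0.892

0.892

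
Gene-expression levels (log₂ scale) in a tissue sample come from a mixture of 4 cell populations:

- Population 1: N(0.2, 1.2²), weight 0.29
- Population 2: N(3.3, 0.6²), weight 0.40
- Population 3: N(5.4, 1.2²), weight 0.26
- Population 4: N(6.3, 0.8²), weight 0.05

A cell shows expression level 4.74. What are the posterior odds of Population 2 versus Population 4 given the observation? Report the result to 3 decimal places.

Posterior odds = (π_i f_i(x)) / (π_j f_j(x)); the normalising sum cancels.
Component likelihoods at x = 4.74:
  f_1 = (1/(1.2·√(2π)))·exp(−(4.74−0.2)²/(2·1.2²)) = 0.332452·exp(-7.15681) = 0.00025916
  f_2 = (1/(0.6·√(2π)))·exp(−(4.74−3.3)²/(2·0.6²)) = 0.664904·exp(-2.88000) = 0.0373242
  f_3 = (1/(1.2·√(2π)))·exp(−(4.74−5.4)²/(2·1.2²)) = 0.332452·exp(-0.15125) = 0.285787
  f_4 = (1/(0.8·√(2π)))·exp(−(4.74−6.3)²/(2·0.8²)) = 0.498678·exp(-1.90125) = 0.0744934
Odds = (0.40/0.05) × (0.0373242/0.0744934) = 8 × 0.501041 ≈ 4.008

4.008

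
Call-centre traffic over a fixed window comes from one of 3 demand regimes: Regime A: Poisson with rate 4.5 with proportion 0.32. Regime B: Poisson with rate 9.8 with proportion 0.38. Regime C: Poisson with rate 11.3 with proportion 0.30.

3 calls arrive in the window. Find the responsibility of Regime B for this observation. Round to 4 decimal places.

Apply Bayes' rule: the posterior for each component is proportional to its prior times its likelihood at x.
Component likelihoods at x = 3 calls:
  L_A = e^(−4.5)·4.5^3/3! = 0.168718
  L_B = e^(−9.8)·9.8^3/3! = 0.00869843
  L_C = e^(−11.3)·11.3^3/3! = 0.00297548
Unnormalised posteriors:
  P(Z=A)·L_A = 0.32 × 0.168718 = 0.0539897
  P(Z=B)·L_B = 0.38 × 0.00869843 = 0.0033054
  P(Z=C)·L_C = 0.30 × 0.00297548 = 0.000892643
Normaliser: 0.0539897 + 0.0033054 + 0.000892643 = 0.0581878
P(Regime B | x) = 0.0033054 / 0.0581878 ≈ 0.0568

0.0568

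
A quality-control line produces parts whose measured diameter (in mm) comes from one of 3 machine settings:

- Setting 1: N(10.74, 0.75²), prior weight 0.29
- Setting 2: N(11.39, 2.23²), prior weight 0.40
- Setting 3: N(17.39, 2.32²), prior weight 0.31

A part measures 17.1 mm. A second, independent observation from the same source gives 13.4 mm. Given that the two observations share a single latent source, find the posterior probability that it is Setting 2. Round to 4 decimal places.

By Bayes' theorem, P(k | x) = w_k f_k(x) / Σ_j w_j f_j(x).
Since both observations come from the same component, the likelihood for component k is f_k(x₁)·f_k(x₂).
  L_1 = [(1/(0.75·√(2π)))·exp(−(17.1−10.74)²/(2·0.75²)) = 0.531923·exp(-35.95520) = 1.29034e-16] × [0.00098716] = 1.27377e-19
  L_2 = [(1/(2.23·√(2π)))·exp(−(17.1−11.39)²/(2·2.23²)) = 0.178898·exp(-3.27818) = 0.00674389] × [0.119176] = 0.000803712
  L_3 = [(1/(2.32·√(2π)))·exp(−(17.1−17.39)²/(2·2.32²)) = 0.171958·exp(-0.00781) = 0.17062] × [0.039187] = 0.00668608
Unnormalised posteriors:
  w_1·L_1 = 0.29 × 1.27377e-19 = 3.69394e-20
  w_2·L_2 = 0.40 × 0.000803712 = 0.000321485
  w_3·L_3 = 0.31 × 0.00668608 = 0.00207269
Marginal: 3.69394e-20 + 0.000321485 + 0.00207269 = 0.00239417
Responsibility of Setting 2: 0.000321485 / 0.00239417 ≈ 0.1343

0.1343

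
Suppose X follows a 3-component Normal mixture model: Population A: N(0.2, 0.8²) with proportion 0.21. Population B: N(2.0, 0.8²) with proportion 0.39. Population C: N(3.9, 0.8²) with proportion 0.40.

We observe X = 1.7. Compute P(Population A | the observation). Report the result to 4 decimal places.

0.0886

P(component k | x) = w_k·f_k(x) / marginal(x), where marginal(x) = Σ_j w_j·f_j(x).
Normal densities:
  f_A = 0.0859828
  f_B = 0.464819
  f_C = 0.011367
Weight by the priors:
  w_A·f_A = 0.21 × 0.0859828 = 0.0180564
  w_B·f_B = 0.39 × 0.464819 = 0.181279
  w_C·f_C = 0.40 × 0.011367 = 0.00454678
Denominator: 0.0180564 + 0.181279 + 0.00454678 = 0.203883
P(Population A | 1.7) ≈ 0.0886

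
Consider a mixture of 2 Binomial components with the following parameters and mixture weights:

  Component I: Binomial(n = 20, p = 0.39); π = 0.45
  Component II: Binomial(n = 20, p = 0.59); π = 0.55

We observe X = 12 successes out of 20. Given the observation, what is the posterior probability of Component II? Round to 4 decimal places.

P(component k | x) = π_k·f_k(x) / marginal(x), where marginal(x) = Σ_j π_j·f_j(x).
Component likelihoods at x = 12 successes out of 20:
  p_I = 0.0299007
  p_II = 0.178963
Multiply by the mixture weights:
  π_I·p_I = 0.45 × 0.0299007 = 0.0134553
  π_II·p_II = 0.55 × 0.178963 = 0.0984294
Evidence: 0.0134553 + 0.0984294 = 0.111885
P(Component II | 12 successes out of 20) ≈ 0.8797

0.8797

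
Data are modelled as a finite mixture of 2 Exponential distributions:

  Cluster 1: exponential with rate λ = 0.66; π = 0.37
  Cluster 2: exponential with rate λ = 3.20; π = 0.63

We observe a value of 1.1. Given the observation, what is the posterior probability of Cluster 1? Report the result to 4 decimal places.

0.6644

P(component k | x) = π_k·f_k(x) / marginal(x), where marginal(x) = Σ_j π_j·f_j(x).
Component likelihoods at x = 1.1:
  L_1 = 0.66·e^(−0.66·1.1) = 0.66·e^(−0.7260) = 0.319335
  L_2 = 3.20·e^(−3.20·1.1) = 3.20·e^(−3.5200) = 0.0947182
Prior × likelihood for each component:
  π_1·L_1 = 0.37 × 0.319335 = 0.118154
  π_2·L_2 = 0.63 × 0.0947182 = 0.0596725
Sum: 0.118154 + 0.0596725 = 0.177826
Responsibility of Cluster 1: 0.118154 / 0.177826 ≈ 0.6644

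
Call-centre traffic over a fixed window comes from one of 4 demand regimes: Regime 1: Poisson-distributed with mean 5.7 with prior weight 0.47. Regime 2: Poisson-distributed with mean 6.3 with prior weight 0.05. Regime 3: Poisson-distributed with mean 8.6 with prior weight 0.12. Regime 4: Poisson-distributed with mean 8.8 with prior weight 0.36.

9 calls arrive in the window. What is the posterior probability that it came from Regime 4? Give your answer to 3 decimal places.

0.501

The responsibility of component k is P(Z=k) f_k(x) divided by Σ_j P(Z=j) f_j(x).
Evaluate each component's likelihood at the observed value:
  L_1 = e^(−5.7)·5.7^9/9! = 0.0585642
  L_2 = e^(−6.3)·6.3^9/9! = 0.0791128
  L_3 = e^(−8.6)·8.6^9/9! = 0.130554
  L_4 = e^(−8.8)·8.8^9/9! = 0.131459
Prior × likelihood for each component:
  P(Z=1)·L_1 = 0.47 × 0.0585642 = 0.0275252
  P(Z=2)·L_2 = 0.05 × 0.0791128 = 0.00395564
  P(Z=3)·L_3 = 0.12 × 0.130554 = 0.0156665
  P(Z=4)·L_4 = 0.36 × 0.131459 = 0.0473252
Evidence: 0.0275252 + 0.00395564 + 0.0156665 + 0.0473252 = 0.0944725
So the posterior for Regime 4 is 0.0473252 / 0.0944725 ≈ 0.501.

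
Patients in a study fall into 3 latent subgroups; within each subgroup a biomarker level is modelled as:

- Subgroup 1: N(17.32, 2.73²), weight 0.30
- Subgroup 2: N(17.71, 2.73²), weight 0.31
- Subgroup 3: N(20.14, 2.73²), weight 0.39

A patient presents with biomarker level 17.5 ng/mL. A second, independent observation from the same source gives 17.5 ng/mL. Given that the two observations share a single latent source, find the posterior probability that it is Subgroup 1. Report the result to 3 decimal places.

0.393

The responsibility of component k is π_k f_k(x) divided by Σ_j π_j f_j(x).
Since both observations come from the same component, the likelihood for component k is f_k(x₁)·f_k(x₂).
  f_1 = [0.145815] × [0.145815] = 0.0212621
  f_2 = [0.145701] × [0.145701] = 0.0212288
  f_3 = [0.0915549] × [0.0915549] = 0.0083823
Prior × likelihood for each component:
  π_1·f_1 = 0.30 × 0.0212621 = 0.00637864
  π_2·f_2 = 0.31 × 0.0212288 = 0.00658092
  π_3·f_3 = 0.39 × 0.0083823 = 0.0032691
Normaliser: 0.00637864 + 0.00658092 + 0.0032691 = 0.0162287
P(Subgroup 1 | data) ≈ 0.393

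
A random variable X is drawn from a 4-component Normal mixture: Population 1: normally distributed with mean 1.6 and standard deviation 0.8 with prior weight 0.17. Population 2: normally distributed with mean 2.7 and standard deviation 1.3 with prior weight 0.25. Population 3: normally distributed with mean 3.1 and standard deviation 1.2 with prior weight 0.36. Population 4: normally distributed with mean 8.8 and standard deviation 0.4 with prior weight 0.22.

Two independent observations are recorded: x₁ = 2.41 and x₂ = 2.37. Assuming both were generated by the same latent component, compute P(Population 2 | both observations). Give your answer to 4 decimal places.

P(component k | x) = w_k·f_k(x) / marginal(x), where marginal(x) = Σ_j w_j·f_j(x).
Since both observations come from the same component, the likelihood for component k is f_k(x₁)·f_k(x₂).
  f_1 = [(1/(0.8·√(2π)))·exp(−(2.41−1.6)²/(2·0.8²)) = 0.498678·exp(-0.51258) = 0.298683] × [0.3138] = 0.0937268
  f_2 = [(1/(1.3·√(2π)))·exp(−(2.41−2.7)²/(2·1.3²)) = 0.306879·exp(-0.02488) = 0.299337] × [0.297149] = 0.0889477
  f_3 = [(1/(1.2·√(2π)))·exp(−(2.41−3.1)²/(2·1.2²)) = 0.332452·exp(-0.16531) = 0.281796] × [0.276293] = 0.0778581
  f_4 = [(1/(0.4·√(2π)))·exp(−(2.41−8.8)²/(2·0.4²)) = 0.997356·exp(-127.60031) = 3.82594e-56] × [7.70516e-57] = 2.94795e-112
Multiply by the mixture weights:
  w_1·f_1 = 0.17 × 0.0937268 = 0.0159336
  w_2·f_2 = 0.25 × 0.0889477 = 0.0222369
  w_3·f_3 = 0.36 × 0.0778581 = 0.0280289
  w_4·f_4 = 0.22 × 2.94795e-112 = 6.48549e-113
Sum: 0.0159336 + 0.0222369 + 0.0280289 + 6.48549e-113 = 0.0661994
Responsibility of Population 2: 0.0222369 / 0.0661994 ≈ 0.3359

0.3359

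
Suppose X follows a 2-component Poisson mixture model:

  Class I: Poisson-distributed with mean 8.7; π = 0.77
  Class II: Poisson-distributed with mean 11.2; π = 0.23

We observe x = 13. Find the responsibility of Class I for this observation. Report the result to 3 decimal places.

0.605

The responsibility of component k is P(Z=k) f_k(x) divided by Σ_j P(Z=j) f_j(x).
Component likelihoods at x = 13:
  p_I = 0.0437631
  p_II = 0.0958199
Multiply by the mixture weights:
  P(Z=I)·p_I = 0.77 × 0.0437631 = 0.0336976
  P(Z=II)·p_II = 0.23 × 0.0958199 = 0.0220386
Marginal: 0.0336976 + 0.0220386 = 0.0557362
So the posterior for Class I is 0.0336976 / 0.0557362 ≈ 0.605.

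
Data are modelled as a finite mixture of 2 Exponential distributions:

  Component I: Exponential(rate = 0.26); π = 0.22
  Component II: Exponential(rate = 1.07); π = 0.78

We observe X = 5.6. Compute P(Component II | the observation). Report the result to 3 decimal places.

The responsibility of component k is π_k f_k(x) divided by Σ_j π_j f_j(x).
Evaluate each component's likelihood at the observed value:
  p_I = 0.26·e^(−0.26·5.6) = 0.26·e^(−1.4560) = 0.0606234
  p_II = 1.07·e^(−1.07·5.6) = 1.07·e^(−5.9920) = 0.00267357
Weight by the priors:
  π_I·p_I = 0.22 × 0.0606234 = 0.0133372
  π_II·p_II = 0.78 × 0.00267357 = 0.00208538
Sum: 0.0133372 + 0.00208538 = 0.0154225
Responsibility of Component II: 0.00208538 / 0.0154225 ≈ 0.135

0.135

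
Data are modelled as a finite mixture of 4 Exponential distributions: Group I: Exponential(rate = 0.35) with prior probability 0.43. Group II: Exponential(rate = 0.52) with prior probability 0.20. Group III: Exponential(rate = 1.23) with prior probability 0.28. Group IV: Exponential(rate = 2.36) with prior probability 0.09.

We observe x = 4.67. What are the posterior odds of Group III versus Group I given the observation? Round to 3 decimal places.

0.038

Only the two components matter; the odds are (w_i f_i(x)) / (w_j f_j(x)).
Exponential densities:
  L_I = 0.35·e^(−0.35·4.67) = 0.35·e^(−1.6345) = 0.0682675
  L_II = 0.52·e^(−0.52·4.67) = 0.52·e^(−2.4284) = 0.0458525
  L_III = 1.23·e^(−1.23·4.67) = 1.23·e^(−5.7441) = 0.00393799
  L_IV = 2.36·e^(−2.36·4.67) = 2.36·e^(−11.0212) = 3.85892e-05
Posterior odds = (w_III·L_III) / (w_I·L_I) = (0.28·0.00393799) / (0.43·0.0682675) = 0.00110264 / 0.029355 ≈ 0.038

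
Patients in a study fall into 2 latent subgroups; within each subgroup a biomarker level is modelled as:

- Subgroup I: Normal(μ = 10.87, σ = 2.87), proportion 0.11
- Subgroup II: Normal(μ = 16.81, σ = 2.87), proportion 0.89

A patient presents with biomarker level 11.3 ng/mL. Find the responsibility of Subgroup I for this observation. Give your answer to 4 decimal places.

0.4356

The responsibility of component k is P(Z=k) f_k(x) divided by Σ_j P(Z=j) f_j(x).
Component likelihoods at x = 11.3 ng/mL:
  p_I = 0.137453
  p_II = 0.0220117
Prior × likelihood for each component:
  P(Z=I)·p_I = 0.11 × 0.137453 = 0.0151198
  P(Z=II)·p_II = 0.89 × 0.0220117 = 0.0195904
Evidence: 0.0151198 + 0.0195904 = 0.0347102
Responsibility of Subgroup I: 0.0151198 / 0.0347102 ≈ 0.4356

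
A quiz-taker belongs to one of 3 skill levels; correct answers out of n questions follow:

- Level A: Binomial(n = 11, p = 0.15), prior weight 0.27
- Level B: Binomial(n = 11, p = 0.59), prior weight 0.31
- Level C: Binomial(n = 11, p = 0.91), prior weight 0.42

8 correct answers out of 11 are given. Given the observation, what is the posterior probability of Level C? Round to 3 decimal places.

P(component k | x) = w_k·f_k(x) / marginal(x), where marginal(x) = Σ_j w_j·f_j(x).
Binomial probabilities:
  L_A = C(11,8)·0.15^8·0.85^3 = 165·2.56289e-07·0.614125 = 2.59699e-05
  L_B = C(11,8)·0.59^8·0.41^3 = 165·0.014683·0.068921 = 0.166975
  L_C = C(11,8)·0.91^8·0.09^3 = 165·0.470253·0.000729 = 0.0565643
Weight by the priors:
  w_A·L_A = 0.27 × 2.59699e-05 = 7.01188e-06
  w_B·L_B = 0.31 × 0.166975 = 0.0517623
  w_C·L_C = 0.42 × 0.0565643 = 0.023757
Marginal: 7.01188e-06 + 0.0517623 + 0.023757 = 0.0755263
So the posterior for Level C is 0.023757 / 0.0755263 ≈ 0.315.

0.315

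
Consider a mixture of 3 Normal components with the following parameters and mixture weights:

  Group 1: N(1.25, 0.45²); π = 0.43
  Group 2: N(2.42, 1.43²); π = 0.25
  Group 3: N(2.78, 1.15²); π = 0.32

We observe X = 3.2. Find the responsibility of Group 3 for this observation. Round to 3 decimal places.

By Bayes' theorem, P(k | x) = w_k f_k(x) / Σ_j w_j f_j(x).
Component likelihoods at x = 3.2:
  p_1 = 7.41575e-05
  p_2 = 0.240419
  p_3 = 0.324525
Unnormalised posteriors:
  w_1·p_1 = 0.43 × 7.41575e-05 = 3.18877e-05
  w_2·p_2 = 0.25 × 0.240419 = 0.0601047
  w_3·p_3 = 0.32 × 0.324525 = 0.103848
Normaliser: 3.18877e-05 + 0.0601047 + 0.103848 = 0.163985
So the posterior for Group 3 is 0.103848 / 0.163985 ≈ 0.633.

0.633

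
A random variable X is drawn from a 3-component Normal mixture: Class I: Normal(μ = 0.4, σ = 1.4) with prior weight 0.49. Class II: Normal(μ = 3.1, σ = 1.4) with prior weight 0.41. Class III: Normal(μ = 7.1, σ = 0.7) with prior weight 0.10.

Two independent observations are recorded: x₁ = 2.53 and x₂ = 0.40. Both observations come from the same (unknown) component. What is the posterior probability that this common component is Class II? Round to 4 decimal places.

P(component k | x) = w_k·f_k(x) / marginal(x), where marginal(x) = Σ_j w_j·f_j(x).
Since both observations come from the same component, the likelihood for component k is f_k(x₁)·f_k(x₂).
  p_I = [0.0895657] × [0.284959] = 0.0255225
  p_II = [0.262293] × [0.0443739] = 0.0116389
  p_III = [3.16599e-10] × [7.28561e-21] = 2.30661e-30
Multiply by the mixture weights:
  w_I·p_I = 0.49 × 0.0255225 = 0.012506
  w_II·p_II = 0.41 × 0.0116389 = 0.00477197
  w_III·p_III = 0.10 × 2.30661e-30 = 2.30661e-31
Denominator: 0.012506 + 0.00477197 + 2.30661e-31 = 0.017278
So the posterior for Class II is 0.00477197 / 0.017278 ≈ 0.2762.

0.2762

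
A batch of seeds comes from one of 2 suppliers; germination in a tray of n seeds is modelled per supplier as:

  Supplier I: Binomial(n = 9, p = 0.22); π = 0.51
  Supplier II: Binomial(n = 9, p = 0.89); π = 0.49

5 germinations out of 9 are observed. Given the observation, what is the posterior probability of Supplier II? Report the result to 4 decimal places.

Apply Bayes' rule: the posterior for each component is proportional to its prior times its likelihood at x.
Component likelihoods at x = 5 germinations out of 9:
  p_I = 0.024036
  p_II = 0.0103013
Unnormalised posteriors:
  w_I·p_I = 0.51 × 0.024036 = 0.0122584
  w_II·p_II = 0.49 × 0.0103013 = 0.00504763
Sum: 0.0122584 + 0.00504763 = 0.017306
P(Supplier II | data) = 0.00504763 / 0.017306 ≈ 0.2917

0.2917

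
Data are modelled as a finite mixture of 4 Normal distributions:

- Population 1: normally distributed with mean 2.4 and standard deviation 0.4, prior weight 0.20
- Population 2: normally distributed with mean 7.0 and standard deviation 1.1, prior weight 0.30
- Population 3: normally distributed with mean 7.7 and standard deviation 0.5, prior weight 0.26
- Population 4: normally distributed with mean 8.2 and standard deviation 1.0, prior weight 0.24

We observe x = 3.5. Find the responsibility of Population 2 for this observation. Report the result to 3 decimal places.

0.132

P(component k | x) = P(Z=k)·f_k(x) / marginal(x), where marginal(x) = Σ_j P(Z=j)·f_j(x).
Normal densities:
  L_1 = (1/(0.4·√(2π)))·exp(−(3.5−2.4)²/(2·0.4²)) = 0.997356·exp(-3.78125) = 0.0227339
  L_2 = (1/(1.1·√(2π)))·exp(−(3.5−7.0)²/(2·1.1²)) = 0.362675·exp(-5.06198) = 0.00229681
  L_3 = (1/(0.5·√(2π)))·exp(−(3.5−7.7)²/(2·0.5²)) = 0.797885·exp(-35.28000) = 3.80216e-16
  L_4 = (1/(1.0·√(2π)))·exp(−(3.5−8.2)²/(2·1.0²)) = 0.398942·exp(-11.04500) = 6.36983e-06
Multiply by the mixture weights:
  P(Z=1)·L_1 = 0.20 × 0.0227339 = 0.00454678
  P(Z=2)·L_2 = 0.30 × 0.00229681 = 0.000689044
  P(Z=3)·L_3 = 0.26 × 3.80216e-16 = 9.88562e-17
  P(Z=4)·L_4 = 0.24 × 6.36983e-06 = 1.52876e-06
Denominator: 0.00454678 + 0.000689044 + 9.88562e-17 + 1.52876e-06 = 0.00523735
Responsibility of Population 2: 0.000689044 / 0.00523735 ≈ 0.132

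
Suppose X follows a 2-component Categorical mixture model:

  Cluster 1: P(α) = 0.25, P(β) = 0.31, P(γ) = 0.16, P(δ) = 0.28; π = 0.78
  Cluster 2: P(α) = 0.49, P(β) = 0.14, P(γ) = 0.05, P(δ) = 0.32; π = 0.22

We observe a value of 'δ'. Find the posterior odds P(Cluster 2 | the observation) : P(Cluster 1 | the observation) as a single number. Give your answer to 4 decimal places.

The posterior odds equal the prior odds times the likelihood ratio: (π_i/π_j)·(f_i(x)/f_j(x)).
Component likelihoods at x = 'δ':
  f_1 = 0.28
  f_2 = 0.32
0.0704 / 0.2184 ≈ 0.3223

0.3223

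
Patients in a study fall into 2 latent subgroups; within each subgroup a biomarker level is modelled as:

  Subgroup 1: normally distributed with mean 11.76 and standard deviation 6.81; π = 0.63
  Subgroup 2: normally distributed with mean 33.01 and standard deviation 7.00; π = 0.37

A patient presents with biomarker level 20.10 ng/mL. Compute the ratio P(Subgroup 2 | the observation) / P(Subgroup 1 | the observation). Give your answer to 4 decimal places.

0.2208

Only the two components matter; the odds are (P(Z=i) f_i(x)) / (P(Z=j) f_j(x)).
Evaluate each component's likelihood at the observed value:
  f_1 = 0.0276746
  f_2 = 0.0104042
0.00384956 / 0.017435 ≈ 0.2208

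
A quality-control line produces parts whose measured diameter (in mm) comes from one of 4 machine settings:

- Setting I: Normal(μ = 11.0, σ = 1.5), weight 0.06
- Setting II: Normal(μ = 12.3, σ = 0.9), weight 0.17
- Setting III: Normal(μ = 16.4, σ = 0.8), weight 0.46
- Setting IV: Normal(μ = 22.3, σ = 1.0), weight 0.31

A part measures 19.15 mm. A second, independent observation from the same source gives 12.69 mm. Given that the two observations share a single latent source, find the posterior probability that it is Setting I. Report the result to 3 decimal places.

0.116

By Bayes' theorem, P(k | x) = π_k f_k(x) / Σ_j π_j f_j(x).
Since both observations come from the same component, the likelihood for component k is f_k(x₁)·f_k(x₂).
  p_I = [1.03369e-07] × [0.140986] = 1.45736e-08
  p_II = [1.16827e-13] × [0.403545] = 4.71449e-14
  p_III = [0.00135494] × [1.06601e-05] = 1.44439e-08
  p_IV = [0.00279426] × [3.52295e-21] = 9.84403e-24
Multiply by the mixture weights:
  π_I·p_I = 0.06 × 1.45736e-08 = 8.74418e-10
  π_II·p_II = 0.17 × 4.71449e-14 = 8.01463e-15
  π_III·p_III = 0.46 × 1.44439e-08 = 6.64418e-09
  π_IV·p_IV = 0.31 × 9.84403e-24 = 3.05165e-24
Marginal: 8.74418e-10 + 8.01463e-15 + 6.64418e-09 + 3.05165e-24 = 7.5186e-09
P(Setting I | x₁, x₂) ≈ 0.116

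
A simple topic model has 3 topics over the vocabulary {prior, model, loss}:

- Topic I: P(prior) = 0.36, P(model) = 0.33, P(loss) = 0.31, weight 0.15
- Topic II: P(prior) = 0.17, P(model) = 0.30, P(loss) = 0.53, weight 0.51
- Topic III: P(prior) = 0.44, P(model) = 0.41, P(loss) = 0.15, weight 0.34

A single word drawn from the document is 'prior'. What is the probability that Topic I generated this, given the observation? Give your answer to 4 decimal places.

0.1860

By Bayes' theorem, P(k | x) = w_k f_k(x) / Σ_j w_j f_j(x).
Evaluate each component's likelihood at the observed value:
  L_I = P(prior | comp) = 0.36
  L_II = P(prior | comp) = 0.17
  L_III = P(prior | comp) = 0.44
Multiply by the mixture weights:
  w_I·L_I = 0.15 × 0.36 = 0.054
  w_II·L_II = 0.51 × 0.17 = 0.0867
  w_III·L_III = 0.34 × 0.44 = 0.1496
Denominator: 0.054 + 0.0867 + 0.1496 = 0.2903
So the posterior for Topic I is 0.054 / 0.2903 ≈ 0.1860.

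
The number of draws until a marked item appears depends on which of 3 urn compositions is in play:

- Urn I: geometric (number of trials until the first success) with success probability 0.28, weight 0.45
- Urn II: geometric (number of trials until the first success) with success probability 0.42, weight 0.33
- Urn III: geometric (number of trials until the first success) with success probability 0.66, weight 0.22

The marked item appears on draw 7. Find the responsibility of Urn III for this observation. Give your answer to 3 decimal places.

0.010

The responsibility of component k is π_k f_k(x) divided by Σ_j π_j f_j(x).
Geometric probabilities:
  f_I = 0.0390079
  f_II = 0.0159889
  f_III = 0.00101957
Weight by the priors:
  π_I·f_I = 0.45 × 0.0390079 = 0.0175536
  π_II·f_II = 0.33 × 0.0159889 = 0.00527632
  π_III·f_III = 0.22 × 0.00101957 = 0.000224306
Denominator: 0.0175536 + 0.00527632 + 0.000224306 = 0.0230542
So the posterior for Urn III is 0.000224306 / 0.0230542 ≈ 0.010.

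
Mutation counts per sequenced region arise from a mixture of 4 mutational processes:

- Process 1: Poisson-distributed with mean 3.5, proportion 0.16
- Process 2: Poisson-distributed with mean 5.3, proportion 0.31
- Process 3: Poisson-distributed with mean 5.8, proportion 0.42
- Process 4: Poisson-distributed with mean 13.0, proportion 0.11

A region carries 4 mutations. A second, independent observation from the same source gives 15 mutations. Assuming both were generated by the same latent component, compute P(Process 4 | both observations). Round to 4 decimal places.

0.3283

By Bayes' theorem, P(k | x) = P(Z=k) f_k(x) / Σ_j P(Z=j) f_j(x).
Since both observations come from the same component, the likelihood for component k is f_k(x₁)·f_k(x₂).
  p_1 = [e^(−3.5)·3.5^4/4! = 0.188812] × [3.34573e-06] = 6.31714e-07
  p_2 = [e^(−5.3)·5.3^4/4! = 0.164109] × [0.000279176] = 4.58152e-05
  p_3 = [e^(−5.8)·5.8^4/4! = 0.142755] × [0.000654655] = 9.34555e-05
  p_4 = [e^(−13.0)·13.0^4/4! = 0.00268989] × [0.0884754] = 0.000237989
Prior × likelihood for each component:
  P(Z=1)·p_1 = 0.16 × 6.31714e-07 = 1.01074e-07
  P(Z=2)·p_2 = 0.31 × 4.58152e-05 = 1.42027e-05
  P(Z=3)·p_3 = 0.42 × 9.34555e-05 = 3.92513e-05
  P(Z=4)·p_4 = 0.11 × 0.000237989 = 2.61788e-05
Sum: 1.01074e-07 + 1.42027e-05 + 3.92513e-05 + 2.61788e-05 = 7.97339e-05
P(Process 4 | x₁, x₂) = 2.61788e-05 / 7.97339e-05 ≈ 0.3283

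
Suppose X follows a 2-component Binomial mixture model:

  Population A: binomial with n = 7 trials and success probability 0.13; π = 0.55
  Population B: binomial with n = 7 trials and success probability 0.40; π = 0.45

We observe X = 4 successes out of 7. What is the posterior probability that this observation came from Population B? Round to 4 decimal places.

P(component k | x) = P(Z=k)·f_k(x) / marginal(x), where marginal(x) = Σ_j P(Z=j)·f_j(x).
Component likelihoods at x = 4 successes out of 7:
  p_A = C(7,4)·0.13^4·0.87^3 = 35·0.00028561·0.658503 = 0.00658263
  p_B = C(7,4)·0.40^4·0.60^3 = 35·0.0256·0.216 = 0.193536
Multiply by the mixture weights:
  P(Z=A)·p_A = 0.55 × 0.00658263 = 0.00362044
  P(Z=B)·p_B = 0.45 × 0.193536 = 0.0870912
Evidence: 0.00362044 + 0.0870912 = 0.0907116
Responsibility of Population B: 0.0870912 / 0.0907116 ≈ 0.9601

0.9601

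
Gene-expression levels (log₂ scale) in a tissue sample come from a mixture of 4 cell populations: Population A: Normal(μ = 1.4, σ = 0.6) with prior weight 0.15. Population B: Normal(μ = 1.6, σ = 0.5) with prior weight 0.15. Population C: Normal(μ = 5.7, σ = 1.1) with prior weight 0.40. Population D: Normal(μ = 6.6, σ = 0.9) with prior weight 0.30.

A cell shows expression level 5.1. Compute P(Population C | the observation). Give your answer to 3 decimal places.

0.790

By Bayes' theorem, P(k | x) = π_k f_k(x) / Σ_j π_j f_j(x).
Normal densities:
  L_A = (1/(0.6·√(2π)))·exp(−(5.1−1.4)²/(2·0.6²)) = 0.664904·exp(-19.01389) = 3.67394e-09
  L_B = (1/(0.5·√(2π)))·exp(−(5.1−1.6)²/(2·0.5²)) = 0.797885·exp(-24.50000) = 1.82694e-11
  L_C = (1/(1.1·√(2π)))·exp(−(5.1−5.7)²/(2·1.1²)) = 0.362675·exp(-0.14876) = 0.312544
  L_D = (1/(0.9·√(2π)))·exp(−(5.1−6.6)²/(2·0.9²)) = 0.443269·exp(-1.38889) = 0.11053
Multiply by the mixture weights:
  π_A·L_A = 0.15 × 3.67394e-09 = 5.51091e-10
  π_B·L_B = 0.15 × 1.82694e-11 = 2.74042e-12
  π_C·L_C = 0.40 × 0.312544 = 0.125018
  π_D·L_D = 0.30 × 0.11053 = 0.033159
Marginal: 5.51091e-10 + 2.74042e-12 + 0.125018 + 0.033159 = 0.158177
P(Population C | data) = 0.125018 / 0.158177 ≈ 0.790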